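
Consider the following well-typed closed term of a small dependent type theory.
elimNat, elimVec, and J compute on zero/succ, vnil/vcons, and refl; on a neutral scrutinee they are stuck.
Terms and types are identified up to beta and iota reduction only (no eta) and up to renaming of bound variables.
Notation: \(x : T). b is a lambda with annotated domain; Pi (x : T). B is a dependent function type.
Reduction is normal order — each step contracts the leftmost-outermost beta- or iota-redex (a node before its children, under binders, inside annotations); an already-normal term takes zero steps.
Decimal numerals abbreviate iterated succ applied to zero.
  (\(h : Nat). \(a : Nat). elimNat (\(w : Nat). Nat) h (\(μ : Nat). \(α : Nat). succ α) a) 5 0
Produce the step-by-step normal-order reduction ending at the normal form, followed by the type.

normal-order reduction:
  (\(h : Nat). \(a : Nat). elimNat (\(w : Nat). Nat) h (\(μ : Nat). \(α : Nat). succ α) a) 5 0
  ~> (\(h : Nat). elimNat (\(a : Nat). Nat) 5 (\(w : Nat). \(μ : Nat). succ μ) h) 0
  ~> elimNat (\(h : Nat). Nat) 5 (\(a : Nat). \(w : Nat). succ w) 0
  ~> 5
type:
  Nat


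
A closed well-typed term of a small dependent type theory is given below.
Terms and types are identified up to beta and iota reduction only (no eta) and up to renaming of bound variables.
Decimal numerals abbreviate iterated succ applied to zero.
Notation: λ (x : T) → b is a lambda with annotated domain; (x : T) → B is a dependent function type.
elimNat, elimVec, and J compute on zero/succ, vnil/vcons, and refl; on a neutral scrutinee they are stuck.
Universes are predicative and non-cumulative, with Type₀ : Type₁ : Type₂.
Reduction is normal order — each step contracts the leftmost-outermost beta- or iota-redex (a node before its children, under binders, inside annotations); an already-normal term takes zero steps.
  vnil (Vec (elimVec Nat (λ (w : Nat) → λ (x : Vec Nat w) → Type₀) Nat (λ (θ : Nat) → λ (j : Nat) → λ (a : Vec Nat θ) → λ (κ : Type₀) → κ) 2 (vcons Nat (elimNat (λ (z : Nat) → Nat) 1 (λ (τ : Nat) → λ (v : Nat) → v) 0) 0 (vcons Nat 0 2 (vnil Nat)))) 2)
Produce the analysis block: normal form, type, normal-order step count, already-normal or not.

reduced normal form:
  vnil (Vec Nat 2)
inferred type:
  Vec (Vec Nat 2) 0
normal-order step count: 11
already normal: no
first contracted redex: an elimVec iota-redex


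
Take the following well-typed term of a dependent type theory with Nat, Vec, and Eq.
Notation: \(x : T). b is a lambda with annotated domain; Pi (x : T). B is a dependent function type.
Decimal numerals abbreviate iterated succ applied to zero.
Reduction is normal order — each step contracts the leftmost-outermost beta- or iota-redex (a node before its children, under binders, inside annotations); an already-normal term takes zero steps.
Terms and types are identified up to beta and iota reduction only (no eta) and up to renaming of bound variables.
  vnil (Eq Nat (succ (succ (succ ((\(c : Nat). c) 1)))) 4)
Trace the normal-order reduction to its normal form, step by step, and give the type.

normal-order reduction sequence:
  vnil (Eq Nat (succ (succ (succ ((\(c : Nat). c) 1)))) 4)
  ~> vnil (Eq Nat 4 4)
type:
  Vec (Eq Nat 4 4) 0


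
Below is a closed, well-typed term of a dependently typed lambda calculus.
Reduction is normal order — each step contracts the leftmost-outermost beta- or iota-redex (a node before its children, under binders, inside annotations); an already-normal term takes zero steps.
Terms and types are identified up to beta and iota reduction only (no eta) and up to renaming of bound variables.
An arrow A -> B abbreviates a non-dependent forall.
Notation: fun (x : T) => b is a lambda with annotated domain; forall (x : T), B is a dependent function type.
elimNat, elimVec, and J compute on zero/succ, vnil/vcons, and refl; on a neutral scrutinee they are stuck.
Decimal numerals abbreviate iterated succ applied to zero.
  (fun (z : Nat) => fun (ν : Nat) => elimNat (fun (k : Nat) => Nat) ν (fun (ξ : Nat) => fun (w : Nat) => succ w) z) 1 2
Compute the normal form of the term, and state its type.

resulting normal form:
  3
inferred type:
  Nat
observation: normalization takes exactly 6 steps under the normal-order strategy.


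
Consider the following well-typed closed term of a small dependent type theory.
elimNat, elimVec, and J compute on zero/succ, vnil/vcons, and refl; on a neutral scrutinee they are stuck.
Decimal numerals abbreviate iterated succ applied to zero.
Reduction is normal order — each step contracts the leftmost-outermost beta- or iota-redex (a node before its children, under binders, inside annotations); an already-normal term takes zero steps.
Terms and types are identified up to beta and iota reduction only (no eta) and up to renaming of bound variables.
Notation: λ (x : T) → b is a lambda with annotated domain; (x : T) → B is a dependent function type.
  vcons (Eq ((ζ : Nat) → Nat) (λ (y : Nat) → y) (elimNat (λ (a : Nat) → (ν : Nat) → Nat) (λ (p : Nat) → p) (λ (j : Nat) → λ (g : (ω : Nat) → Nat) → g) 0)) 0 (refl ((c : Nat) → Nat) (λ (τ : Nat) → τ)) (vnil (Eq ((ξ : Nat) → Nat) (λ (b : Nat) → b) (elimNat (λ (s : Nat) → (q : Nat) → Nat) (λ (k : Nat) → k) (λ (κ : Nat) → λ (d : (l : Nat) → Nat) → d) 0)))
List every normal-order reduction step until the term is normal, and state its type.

normal-order reduction:
  vcons (Eq ((ζ : Nat) → Nat) (λ (y : Nat) → y) (elimNat (λ (a : Nat) → (ν : Nat) → Nat) (λ (p : Nat) → p) (λ (j : Nat) → λ (g : (ω : Nat) → Nat) → g) 0)) 0 (refl ((c : Nat) → Nat) (λ (τ : Nat) → τ)) (vnil (Eq ((ξ : Nat) → Nat) (λ (b : Nat) → b) (elimNat (λ (s : Nat) → (q : Nat) → Nat) (λ (k : Nat) → k) (λ (κ : Nat) → λ (d : (l : Nat) → Nat) → d) 0)))
  ~> vcons (Eq ((ζ : Nat) → Nat) (λ (y : Nat) → y) (λ (a : Nat) → a)) 0 (refl ((ν : Nat) → Nat) (λ (p : Nat) → p)) (vnil (Eq ((j : Nat) → Nat) (λ (g : Nat) → g) (elimNat (λ (ω : Nat) → (c : Nat) → Nat) (λ (τ : Nat) → τ) (λ (ξ : Nat) → λ (b : (s : Nat) → Nat) → b) 0)))
  ~> vcons (Eq ((ζ : Nat) → Nat) (λ (y : Nat) → y) (λ (a : Nat) → a)) 0 (refl ((ν : Nat) → Nat) (λ (p : Nat) → p)) (vnil (Eq ((j : Nat) → Nat) (λ (g : Nat) → g) (λ (ω : Nat) → ω)))
type:
  Vec (Eq ((ζ : Nat) → Nat) (λ (y : Nat) → y) (λ (a : Nat) → a)) 1


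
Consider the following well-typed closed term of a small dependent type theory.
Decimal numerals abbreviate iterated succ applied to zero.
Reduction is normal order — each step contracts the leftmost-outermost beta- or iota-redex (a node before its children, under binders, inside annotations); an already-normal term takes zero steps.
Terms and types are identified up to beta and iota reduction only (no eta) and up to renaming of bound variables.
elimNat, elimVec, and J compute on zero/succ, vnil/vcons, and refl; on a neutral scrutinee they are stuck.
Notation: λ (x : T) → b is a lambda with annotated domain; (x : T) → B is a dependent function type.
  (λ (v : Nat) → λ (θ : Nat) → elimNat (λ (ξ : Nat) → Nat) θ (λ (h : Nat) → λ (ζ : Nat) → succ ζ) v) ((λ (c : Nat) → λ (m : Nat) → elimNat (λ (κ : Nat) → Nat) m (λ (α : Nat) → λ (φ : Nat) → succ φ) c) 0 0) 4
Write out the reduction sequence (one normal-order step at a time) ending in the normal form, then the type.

normal-order reduction sequence:
  (λ (v : Nat) → λ (θ : Nat) → elimNat (λ (ξ : Nat) → Nat) θ (λ (h : Nat) → λ (ζ : Nat) → succ ζ) v) ((λ (c : Nat) → λ (m : Nat) → elimNat (λ (κ : Nat) → Nat) m (λ (α : Nat) → λ (φ : Nat) → succ φ) c) 0 0) 4
  ~> (λ (v : Nat) → elimNat (λ (θ : Nat) → Nat) v (λ (ξ : Nat) → λ (h : Nat) → succ h) ((λ (ζ : Nat) → λ (c : Nat) → elimNat (λ (m : Nat) → Nat) c (λ (κ : Nat) → λ (α : Nat) → succ α) ζ) 0 0)) 4
  ~> elimNat (λ (v : Nat) → Nat) 4 (λ (θ : Nat) → λ (ξ : Nat) → succ ξ) ((λ (h : Nat) → λ (ζ : Nat) → elimNat (λ (c : Nat) → Nat) ζ (λ (m : Nat) → λ (κ : Nat) → succ κ) h) 0 0)
  ~> elimNat (λ (v : Nat) → Nat) 4 (λ (θ : Nat) → λ (ξ : Nat) → succ ξ) ((λ (h : Nat) → elimNat (λ (ζ : Nat) → Nat) h (λ (c : Nat) → λ (m : Nat) → succ m) 0) 0)
  ~> elimNat (λ (v : Nat) → Nat) 4 (λ (θ : Nat) → λ (ξ : Nat) → succ ξ) (elimNat (λ (h : Nat) → Nat) 0 (λ (ζ : Nat) → λ (c : Nat) → succ c) 0)
  ~> elimNat (λ (v : Nat) → Nat) 4 (λ (θ : Nat) → λ (ξ : Nat) → succ ξ) 0
  ~> 4
type:
  Nat


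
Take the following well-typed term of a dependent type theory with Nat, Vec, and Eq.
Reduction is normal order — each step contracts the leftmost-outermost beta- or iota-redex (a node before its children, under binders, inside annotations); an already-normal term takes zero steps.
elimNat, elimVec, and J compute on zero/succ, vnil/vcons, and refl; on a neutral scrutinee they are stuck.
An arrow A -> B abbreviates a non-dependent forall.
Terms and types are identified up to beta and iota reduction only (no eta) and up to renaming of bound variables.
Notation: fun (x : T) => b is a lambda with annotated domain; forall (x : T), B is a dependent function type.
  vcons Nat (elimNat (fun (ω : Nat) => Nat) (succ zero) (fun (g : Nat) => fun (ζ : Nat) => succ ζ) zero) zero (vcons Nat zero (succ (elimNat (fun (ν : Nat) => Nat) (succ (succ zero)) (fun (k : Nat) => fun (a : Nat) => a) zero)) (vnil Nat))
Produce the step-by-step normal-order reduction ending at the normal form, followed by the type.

normal-order reduction sequence:
  vcons Nat (elimNat (fun (ω : Nat) => Nat) (succ zero) (fun (g : Nat) => fun (ζ : Nat) => succ ζ) zero) zero (vcons Nat zero (succ (elimNat (fun (ν : Nat) => Nat) (succ (succ zero)) (fun (k : Nat) => fun (a : Nat) => a) zero)) (vnil Nat))
  ~> vcons Nat (succ zero) zero (vcons Nat zero (succ (elimNat (fun (ω : Nat) => Nat) (succ (succ zero)) (fun (g : Nat) => fun (ζ : Nat) => ζ) zero)) (vnil Nat))
  ~> vcons Nat (succ zero) zero (vcons Nat zero (succ (succ (succ zero))) (vnil Nat))
inferred type:
  Vec Nat (succ (succ zero))


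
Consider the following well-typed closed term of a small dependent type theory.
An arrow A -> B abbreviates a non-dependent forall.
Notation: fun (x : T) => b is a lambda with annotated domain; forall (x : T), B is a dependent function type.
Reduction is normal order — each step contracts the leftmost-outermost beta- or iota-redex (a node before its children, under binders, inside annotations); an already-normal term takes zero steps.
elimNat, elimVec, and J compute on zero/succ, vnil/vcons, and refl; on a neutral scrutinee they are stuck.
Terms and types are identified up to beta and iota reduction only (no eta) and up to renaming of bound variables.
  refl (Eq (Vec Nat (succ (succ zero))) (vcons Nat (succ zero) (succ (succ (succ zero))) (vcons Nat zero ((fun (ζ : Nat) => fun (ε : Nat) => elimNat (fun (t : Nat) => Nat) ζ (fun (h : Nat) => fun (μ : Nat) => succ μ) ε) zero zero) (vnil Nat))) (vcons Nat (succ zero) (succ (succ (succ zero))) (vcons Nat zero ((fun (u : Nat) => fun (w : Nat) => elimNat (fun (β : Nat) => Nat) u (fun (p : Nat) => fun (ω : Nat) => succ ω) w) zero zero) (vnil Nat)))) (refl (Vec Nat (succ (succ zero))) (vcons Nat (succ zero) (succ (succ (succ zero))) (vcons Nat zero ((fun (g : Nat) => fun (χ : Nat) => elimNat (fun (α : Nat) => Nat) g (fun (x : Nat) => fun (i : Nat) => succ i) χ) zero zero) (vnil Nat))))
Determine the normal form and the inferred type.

normal form:
  refl (Eq (Vec Nat (succ (succ zero))) (vcons Nat (succ zero) (succ (succ (succ zero))) (vcons Nat zero zero (vnil Nat))) (vcons Nat (succ zero) (succ (succ (succ zero))) (vcons Nat zero zero (vnil Nat)))) (refl (Vec Nat (succ (succ zero))) (vcons Nat (succ zero) (succ (succ (succ zero))) (vcons Nat zero zero (vnil Nat))))
type:
  Eq (Eq (Vec Nat (succ (succ zero))) (vcons Nat (succ zero) (succ (succ (succ zero))) (vcons Nat zero zero (vnil Nat))) (vcons Nat (succ zero) (succ (succ (succ zero))) (vcons Nat zero zero (vnil Nat)))) (refl (Vec Nat (succ (succ zero))) (vcons Nat (succ zero) (succ (succ (succ zero))) (vcons Nat zero zero (vnil Nat)))) (refl (Vec Nat (succ (succ zero))) (vcons Nat (succ zero) (succ (succ (succ zero))) (vcons Nat zero zero (vnil Nat))))
observation: reduction starts at a beta-redex, and 9 normal-order steps reach the normal form.


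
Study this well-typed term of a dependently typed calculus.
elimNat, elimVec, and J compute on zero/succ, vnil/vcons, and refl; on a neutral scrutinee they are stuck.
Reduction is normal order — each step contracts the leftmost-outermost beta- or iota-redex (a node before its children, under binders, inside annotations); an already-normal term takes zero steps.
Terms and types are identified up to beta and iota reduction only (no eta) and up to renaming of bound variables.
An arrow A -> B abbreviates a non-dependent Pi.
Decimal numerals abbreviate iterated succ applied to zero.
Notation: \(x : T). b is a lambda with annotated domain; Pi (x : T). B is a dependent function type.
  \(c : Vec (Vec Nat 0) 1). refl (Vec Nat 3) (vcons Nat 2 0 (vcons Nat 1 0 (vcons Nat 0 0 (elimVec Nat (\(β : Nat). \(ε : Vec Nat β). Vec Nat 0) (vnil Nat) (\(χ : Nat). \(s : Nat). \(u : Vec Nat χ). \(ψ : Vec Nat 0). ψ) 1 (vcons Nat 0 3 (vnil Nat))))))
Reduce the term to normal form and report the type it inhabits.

resulting normal form:
  \(c : Vec (Vec Nat 0) 1). refl (Vec Nat 3) (vcons Nat 2 0 (vcons Nat 1 0 (vcons Nat 0 0 (vnil Nat))))
type:
  Vec (Vec Nat 0) 1 -> Eq (Vec Nat 3) (vcons Nat 2 0 (vcons Nat 1 0 (vcons Nat 0 0 (vnil Nat)))) (vcons Nat 2 0 (vcons Nat 1 0 (vcons Nat 0 0 (vnil Nat))))


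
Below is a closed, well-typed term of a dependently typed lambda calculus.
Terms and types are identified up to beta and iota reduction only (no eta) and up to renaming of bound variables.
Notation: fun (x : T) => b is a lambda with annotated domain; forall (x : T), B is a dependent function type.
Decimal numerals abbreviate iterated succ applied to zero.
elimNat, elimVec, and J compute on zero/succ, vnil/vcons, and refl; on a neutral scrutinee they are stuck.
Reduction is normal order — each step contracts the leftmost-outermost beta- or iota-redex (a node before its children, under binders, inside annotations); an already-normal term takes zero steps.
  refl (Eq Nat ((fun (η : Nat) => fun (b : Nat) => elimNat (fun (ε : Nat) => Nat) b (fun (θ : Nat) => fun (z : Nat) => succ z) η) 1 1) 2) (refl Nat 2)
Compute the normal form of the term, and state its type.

normal form:
  refl (Eq Nat 2 2) (refl Nat 2)
inferred type:
  Eq (Eq Nat 2 2) (refl Nat 2) (refl Nat 2)


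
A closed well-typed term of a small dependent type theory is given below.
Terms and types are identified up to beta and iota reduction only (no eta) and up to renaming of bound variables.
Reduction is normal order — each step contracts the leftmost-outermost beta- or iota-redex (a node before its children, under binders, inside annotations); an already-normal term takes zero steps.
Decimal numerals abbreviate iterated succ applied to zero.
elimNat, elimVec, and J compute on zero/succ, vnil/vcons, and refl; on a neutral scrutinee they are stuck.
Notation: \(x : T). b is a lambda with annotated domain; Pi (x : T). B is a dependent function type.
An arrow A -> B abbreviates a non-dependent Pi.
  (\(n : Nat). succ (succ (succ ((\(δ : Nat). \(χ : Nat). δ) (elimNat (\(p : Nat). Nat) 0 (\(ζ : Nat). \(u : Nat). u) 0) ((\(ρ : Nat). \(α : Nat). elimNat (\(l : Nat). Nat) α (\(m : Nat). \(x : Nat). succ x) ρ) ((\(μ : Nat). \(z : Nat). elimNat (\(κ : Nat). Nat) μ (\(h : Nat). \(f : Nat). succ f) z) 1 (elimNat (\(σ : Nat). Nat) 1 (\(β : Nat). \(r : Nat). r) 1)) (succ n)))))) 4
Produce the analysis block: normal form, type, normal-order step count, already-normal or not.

normal form:
  3
inferred type:
  Nat
reduction steps (normal order): 4
term was already normal: no
first contracted redex: a beta-redex


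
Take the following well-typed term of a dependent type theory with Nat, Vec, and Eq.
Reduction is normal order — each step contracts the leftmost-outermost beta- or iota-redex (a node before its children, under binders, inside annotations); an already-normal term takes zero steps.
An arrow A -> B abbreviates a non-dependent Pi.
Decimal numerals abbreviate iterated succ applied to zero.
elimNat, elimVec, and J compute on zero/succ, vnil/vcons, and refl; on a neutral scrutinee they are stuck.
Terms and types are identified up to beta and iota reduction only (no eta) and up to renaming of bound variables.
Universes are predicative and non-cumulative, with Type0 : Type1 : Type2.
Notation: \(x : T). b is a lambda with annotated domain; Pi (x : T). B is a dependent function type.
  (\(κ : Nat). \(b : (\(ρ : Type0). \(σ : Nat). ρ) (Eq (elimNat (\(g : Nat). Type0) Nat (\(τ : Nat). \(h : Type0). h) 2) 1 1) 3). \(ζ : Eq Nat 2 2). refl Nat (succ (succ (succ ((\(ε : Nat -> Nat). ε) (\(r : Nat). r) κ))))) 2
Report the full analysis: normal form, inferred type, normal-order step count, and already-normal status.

resulting normal form:
  \(κ : Eq Nat 1 1). \(b : Eq Nat 2 2). refl Nat 5
type:
  Eq Nat 1 1 -> Eq Nat 2 2 -> Eq Nat 5 5
normal-order step count: 12
term was already normal: no
first contracted redex: a beta-redex


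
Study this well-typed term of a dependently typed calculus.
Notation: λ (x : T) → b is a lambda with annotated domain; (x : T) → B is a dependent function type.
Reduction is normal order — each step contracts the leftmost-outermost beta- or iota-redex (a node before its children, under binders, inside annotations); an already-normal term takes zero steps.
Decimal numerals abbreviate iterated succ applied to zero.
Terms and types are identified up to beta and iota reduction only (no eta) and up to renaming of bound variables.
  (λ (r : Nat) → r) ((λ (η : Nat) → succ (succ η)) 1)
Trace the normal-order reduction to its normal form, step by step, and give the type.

normal-order reduction:
  (λ (r : Nat) → r) ((λ (η : Nat) → succ (succ η)) 1)
  ~> (λ (r : Nat) → succ (succ r)) 1
  ~> 3
the term's type:
  Nat


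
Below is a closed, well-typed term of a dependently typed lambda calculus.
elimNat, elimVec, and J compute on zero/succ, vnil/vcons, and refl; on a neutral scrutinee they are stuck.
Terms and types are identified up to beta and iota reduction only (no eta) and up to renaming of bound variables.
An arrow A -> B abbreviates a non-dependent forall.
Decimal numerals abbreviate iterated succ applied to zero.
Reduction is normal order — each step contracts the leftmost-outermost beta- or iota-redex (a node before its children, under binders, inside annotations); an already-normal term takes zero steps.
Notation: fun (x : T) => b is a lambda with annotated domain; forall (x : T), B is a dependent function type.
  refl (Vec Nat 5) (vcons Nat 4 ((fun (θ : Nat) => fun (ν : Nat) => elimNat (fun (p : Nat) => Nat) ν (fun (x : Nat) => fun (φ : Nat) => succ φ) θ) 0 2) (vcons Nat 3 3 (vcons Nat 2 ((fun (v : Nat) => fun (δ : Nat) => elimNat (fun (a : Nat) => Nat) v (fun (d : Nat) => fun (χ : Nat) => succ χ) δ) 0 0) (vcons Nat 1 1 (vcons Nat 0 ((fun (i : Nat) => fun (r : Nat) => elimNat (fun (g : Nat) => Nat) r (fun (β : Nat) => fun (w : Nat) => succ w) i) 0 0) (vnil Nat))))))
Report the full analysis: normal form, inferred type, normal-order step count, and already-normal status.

reduced normal form:
  refl (Vec Nat 5) (vcons Nat 4 2 (vcons Nat 3 3 (vcons Nat 2 0 (vcons Nat 1 1 (vcons Nat 0 0 (vnil Nat))))))
the term's type:
  Eq (Vec Nat 5) (vcons Nat 4 2 (vcons Nat 3 3 (vcons Nat 2 0 (vcons Nat 1 1 (vcons Nat 0 0 (vnil Nat)))))) (vcons Nat 4 2 (vcons Nat 3 3 (vcons Nat 2 0 (vcons Nat 1 1 (vcons Nat 0 0 (vnil Nat))))))
reduction steps (normal order): 9
term was already normal: no
first redex: a beta-redex


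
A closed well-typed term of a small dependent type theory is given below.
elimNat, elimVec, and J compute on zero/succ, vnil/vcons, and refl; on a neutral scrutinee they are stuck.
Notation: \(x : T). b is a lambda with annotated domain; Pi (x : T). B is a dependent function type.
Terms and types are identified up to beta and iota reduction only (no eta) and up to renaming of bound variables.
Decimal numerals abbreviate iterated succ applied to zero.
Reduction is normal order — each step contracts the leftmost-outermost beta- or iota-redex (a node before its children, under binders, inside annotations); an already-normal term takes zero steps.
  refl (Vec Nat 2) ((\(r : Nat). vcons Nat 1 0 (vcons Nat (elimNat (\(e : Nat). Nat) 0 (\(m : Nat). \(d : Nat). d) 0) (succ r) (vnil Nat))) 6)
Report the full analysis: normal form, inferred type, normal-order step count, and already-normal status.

resulting normal form:
  refl (Vec Nat 2) (vcons Nat 1 0 (vcons Nat 0 7 (vnil Nat)))
type:
  Eq (Vec Nat 2) (vcons Nat 1 0 (vcons Nat 0 7 (vnil Nat))) (vcons Nat 1 0 (vcons Nat 0 7 (vnil Nat)))
steps to reach normal form (normal order): 2
already normal: no
first contracted redex: a beta-redex


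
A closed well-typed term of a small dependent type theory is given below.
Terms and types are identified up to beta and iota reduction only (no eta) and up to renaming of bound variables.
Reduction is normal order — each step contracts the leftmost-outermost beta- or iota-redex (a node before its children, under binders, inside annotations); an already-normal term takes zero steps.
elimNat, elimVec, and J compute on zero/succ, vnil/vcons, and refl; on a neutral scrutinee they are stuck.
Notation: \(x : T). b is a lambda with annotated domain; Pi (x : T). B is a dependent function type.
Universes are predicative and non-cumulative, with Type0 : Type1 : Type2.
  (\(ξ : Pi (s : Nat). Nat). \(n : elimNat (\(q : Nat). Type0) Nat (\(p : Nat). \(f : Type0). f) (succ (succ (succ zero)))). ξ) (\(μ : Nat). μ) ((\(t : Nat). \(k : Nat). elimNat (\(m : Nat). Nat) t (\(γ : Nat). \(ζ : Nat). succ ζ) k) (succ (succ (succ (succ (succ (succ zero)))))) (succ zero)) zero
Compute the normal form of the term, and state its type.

resulting normal form:
  zero
the term's type:
  Nat
observation: reduction starts at a beta-redex, and 3 normal-order steps reach the normal form.


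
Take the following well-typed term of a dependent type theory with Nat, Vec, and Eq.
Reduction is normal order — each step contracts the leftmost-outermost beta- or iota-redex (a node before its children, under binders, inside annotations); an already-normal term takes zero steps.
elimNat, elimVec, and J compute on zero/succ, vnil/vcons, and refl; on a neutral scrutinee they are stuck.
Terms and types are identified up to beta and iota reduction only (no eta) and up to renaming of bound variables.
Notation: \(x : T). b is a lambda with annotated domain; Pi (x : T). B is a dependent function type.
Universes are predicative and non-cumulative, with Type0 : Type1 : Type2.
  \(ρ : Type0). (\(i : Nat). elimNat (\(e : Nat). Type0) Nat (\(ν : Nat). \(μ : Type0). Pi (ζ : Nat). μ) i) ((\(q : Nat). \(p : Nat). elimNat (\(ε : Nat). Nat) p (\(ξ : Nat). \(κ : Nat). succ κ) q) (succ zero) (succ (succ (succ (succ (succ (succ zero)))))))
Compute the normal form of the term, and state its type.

reduced normal form:
  \(ρ : Type0). Pi (i : Nat). Pi (e : Nat). Pi (ν : Nat). Pi (μ : Nat). Pi (ζ : Nat). Pi (q : Nat). Pi (p : Nat). Nat
inferred type:
  Pi (ρ : Type0). Type0


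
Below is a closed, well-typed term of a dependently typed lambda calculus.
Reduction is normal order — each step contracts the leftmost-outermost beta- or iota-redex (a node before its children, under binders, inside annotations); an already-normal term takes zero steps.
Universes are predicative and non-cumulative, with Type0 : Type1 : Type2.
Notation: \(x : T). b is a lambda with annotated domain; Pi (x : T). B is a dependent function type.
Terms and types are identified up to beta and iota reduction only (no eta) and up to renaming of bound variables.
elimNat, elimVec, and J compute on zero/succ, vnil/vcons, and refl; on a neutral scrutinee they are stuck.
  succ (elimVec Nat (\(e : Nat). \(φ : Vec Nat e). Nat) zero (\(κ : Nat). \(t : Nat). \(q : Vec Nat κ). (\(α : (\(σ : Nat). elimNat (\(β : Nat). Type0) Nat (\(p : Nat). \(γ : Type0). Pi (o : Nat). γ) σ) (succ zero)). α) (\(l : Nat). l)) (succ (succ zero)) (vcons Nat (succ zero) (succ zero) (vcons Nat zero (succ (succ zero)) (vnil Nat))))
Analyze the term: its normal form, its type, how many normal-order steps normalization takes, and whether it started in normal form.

resulting normal form:
  succ zero
inferred type:
  Nat
normal-order step count: 13
already normal: no
first redex: an elimVec iota-redex


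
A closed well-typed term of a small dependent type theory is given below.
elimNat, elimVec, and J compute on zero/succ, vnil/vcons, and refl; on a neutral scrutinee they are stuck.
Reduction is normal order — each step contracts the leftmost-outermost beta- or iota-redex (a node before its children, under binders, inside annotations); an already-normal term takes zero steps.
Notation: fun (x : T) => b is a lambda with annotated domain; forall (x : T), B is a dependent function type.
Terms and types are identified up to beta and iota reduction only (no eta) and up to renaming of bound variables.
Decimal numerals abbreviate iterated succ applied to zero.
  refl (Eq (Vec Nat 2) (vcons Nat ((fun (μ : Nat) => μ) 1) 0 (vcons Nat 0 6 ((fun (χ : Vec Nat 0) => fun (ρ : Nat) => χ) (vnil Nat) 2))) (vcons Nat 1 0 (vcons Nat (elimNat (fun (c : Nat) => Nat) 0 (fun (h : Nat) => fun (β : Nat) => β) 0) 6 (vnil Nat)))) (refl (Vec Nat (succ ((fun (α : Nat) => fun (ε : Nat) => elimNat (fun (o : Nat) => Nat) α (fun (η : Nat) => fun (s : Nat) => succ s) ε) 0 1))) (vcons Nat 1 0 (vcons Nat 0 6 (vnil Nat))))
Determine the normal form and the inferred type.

resulting normal form:
  refl (Eq (Vec Nat 2) (vcons Nat 1 0 (vcons Nat 0 6 (vnil Nat))) (vcons Nat 1 0 (vcons Nat 0 6 (vnil Nat)))) (refl (Vec Nat 2) (vcons Nat 1 0 (vcons Nat 0 6 (vnil Nat))))
inferred type:
  Eq (Eq (Vec Nat 2) (vcons Nat 1 0 (vcons Nat 0 6 (vnil Nat))) (vcons Nat 1 0 (vcons Nat 0 6 (vnil Nat)))) (refl (Vec Nat 2) (vcons Nat 1 0 (vcons Nat 0 6 (vnil Nat)))) (refl (Vec Nat 2) (vcons Nat 1 0 (vcons Nat 0 6 (vnil Nat))))


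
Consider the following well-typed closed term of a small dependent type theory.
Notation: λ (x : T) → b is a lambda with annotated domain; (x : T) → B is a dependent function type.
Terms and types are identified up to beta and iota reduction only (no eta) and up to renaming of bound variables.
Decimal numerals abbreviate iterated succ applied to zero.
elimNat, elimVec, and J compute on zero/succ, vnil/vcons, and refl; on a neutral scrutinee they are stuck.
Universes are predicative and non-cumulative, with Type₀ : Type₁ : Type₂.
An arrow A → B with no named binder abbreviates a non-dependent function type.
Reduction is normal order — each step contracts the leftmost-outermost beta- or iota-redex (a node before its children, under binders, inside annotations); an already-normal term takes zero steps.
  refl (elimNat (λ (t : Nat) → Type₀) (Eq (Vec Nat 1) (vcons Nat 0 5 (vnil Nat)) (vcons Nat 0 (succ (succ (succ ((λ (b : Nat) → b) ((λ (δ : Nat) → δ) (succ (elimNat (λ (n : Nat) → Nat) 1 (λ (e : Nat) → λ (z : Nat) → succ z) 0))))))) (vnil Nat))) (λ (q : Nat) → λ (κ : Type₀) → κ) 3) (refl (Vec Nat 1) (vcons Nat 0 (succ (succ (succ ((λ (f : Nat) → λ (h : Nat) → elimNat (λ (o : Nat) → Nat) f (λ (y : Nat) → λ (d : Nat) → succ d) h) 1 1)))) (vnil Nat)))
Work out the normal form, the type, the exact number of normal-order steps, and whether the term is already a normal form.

resulting normal form:
  refl (Eq (Vec Nat 1) (vcons Nat 0 5 (vnil Nat)) (vcons Nat 0 5 (vnil Nat))) (refl (Vec Nat 1) (vcons Nat 0 5 (vnil Nat)))
the term's type:
  Eq (Eq (Vec Nat 1) (vcons Nat 0 5 (vnil Nat)) (vcons Nat 0 5 (vnil Nat))) (refl (Vec Nat 1) (vcons Nat 0 5 (vnil Nat))) (refl (Vec Nat 1) (vcons Nat 0 5 (vnil Nat)))
normal-order step count: 19
already normal: no
first redex: an elimNat iota-redex


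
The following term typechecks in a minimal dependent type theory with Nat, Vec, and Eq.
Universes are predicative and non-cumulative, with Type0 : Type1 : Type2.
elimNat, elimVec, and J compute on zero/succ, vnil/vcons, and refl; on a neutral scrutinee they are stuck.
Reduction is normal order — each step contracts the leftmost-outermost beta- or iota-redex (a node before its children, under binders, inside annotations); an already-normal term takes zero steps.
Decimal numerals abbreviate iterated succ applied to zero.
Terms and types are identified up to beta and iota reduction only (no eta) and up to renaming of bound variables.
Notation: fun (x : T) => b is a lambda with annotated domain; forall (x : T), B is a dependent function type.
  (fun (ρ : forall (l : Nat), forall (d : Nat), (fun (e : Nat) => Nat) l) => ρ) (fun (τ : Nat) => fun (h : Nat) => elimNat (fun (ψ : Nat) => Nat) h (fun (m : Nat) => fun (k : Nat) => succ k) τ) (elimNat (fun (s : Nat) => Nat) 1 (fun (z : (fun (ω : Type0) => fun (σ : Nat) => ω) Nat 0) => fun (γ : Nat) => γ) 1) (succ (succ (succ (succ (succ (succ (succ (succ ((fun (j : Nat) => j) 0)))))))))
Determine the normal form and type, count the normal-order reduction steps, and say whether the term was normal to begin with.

normal form:
  9
inferred type:
  Nat
normal-order step count: 12
term was already normal: no
first redex: a beta-redex


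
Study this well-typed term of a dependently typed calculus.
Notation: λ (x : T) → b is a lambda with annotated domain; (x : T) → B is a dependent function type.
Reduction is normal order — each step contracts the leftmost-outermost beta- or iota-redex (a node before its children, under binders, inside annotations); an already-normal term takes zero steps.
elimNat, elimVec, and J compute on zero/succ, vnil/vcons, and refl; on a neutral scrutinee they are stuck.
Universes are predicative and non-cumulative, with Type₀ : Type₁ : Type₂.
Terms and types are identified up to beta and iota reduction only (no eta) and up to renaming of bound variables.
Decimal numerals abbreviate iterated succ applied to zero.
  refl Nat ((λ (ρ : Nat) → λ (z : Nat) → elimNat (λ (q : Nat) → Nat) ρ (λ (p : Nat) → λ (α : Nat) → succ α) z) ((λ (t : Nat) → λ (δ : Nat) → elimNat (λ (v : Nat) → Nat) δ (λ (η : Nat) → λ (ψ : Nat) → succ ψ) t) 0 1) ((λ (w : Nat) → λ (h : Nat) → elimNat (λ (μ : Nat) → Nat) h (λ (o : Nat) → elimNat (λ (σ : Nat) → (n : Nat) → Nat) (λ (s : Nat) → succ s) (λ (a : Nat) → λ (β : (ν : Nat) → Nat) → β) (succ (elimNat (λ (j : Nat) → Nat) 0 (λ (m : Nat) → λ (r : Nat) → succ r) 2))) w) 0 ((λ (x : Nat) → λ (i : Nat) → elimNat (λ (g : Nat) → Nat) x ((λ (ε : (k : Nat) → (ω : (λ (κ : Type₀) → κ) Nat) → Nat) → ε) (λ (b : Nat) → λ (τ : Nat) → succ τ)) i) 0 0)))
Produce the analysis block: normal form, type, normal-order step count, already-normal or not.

reduced normal form:
  refl Nat 1
type:
  Eq Nat 1 1
normal-order step count: 12
term was already normal: no
first redex: a beta-redex


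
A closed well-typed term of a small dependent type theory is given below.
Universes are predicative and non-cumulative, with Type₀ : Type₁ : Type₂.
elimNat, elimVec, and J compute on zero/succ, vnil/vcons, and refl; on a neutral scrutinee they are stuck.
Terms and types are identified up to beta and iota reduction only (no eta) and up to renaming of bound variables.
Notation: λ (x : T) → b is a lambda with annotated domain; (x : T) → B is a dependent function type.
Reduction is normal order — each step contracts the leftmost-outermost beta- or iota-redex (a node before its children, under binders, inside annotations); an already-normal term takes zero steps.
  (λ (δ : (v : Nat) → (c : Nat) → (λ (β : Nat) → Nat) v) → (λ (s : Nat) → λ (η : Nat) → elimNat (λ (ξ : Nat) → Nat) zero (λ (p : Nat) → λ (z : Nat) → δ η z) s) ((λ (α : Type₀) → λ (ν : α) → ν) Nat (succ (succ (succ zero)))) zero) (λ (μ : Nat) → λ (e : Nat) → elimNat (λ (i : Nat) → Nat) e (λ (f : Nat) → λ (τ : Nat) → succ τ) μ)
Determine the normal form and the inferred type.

reduced normal form:
  zero
type:
  Nat
observation: reduction starts at a beta-redex, and 18 normal-order steps reach the normal form.


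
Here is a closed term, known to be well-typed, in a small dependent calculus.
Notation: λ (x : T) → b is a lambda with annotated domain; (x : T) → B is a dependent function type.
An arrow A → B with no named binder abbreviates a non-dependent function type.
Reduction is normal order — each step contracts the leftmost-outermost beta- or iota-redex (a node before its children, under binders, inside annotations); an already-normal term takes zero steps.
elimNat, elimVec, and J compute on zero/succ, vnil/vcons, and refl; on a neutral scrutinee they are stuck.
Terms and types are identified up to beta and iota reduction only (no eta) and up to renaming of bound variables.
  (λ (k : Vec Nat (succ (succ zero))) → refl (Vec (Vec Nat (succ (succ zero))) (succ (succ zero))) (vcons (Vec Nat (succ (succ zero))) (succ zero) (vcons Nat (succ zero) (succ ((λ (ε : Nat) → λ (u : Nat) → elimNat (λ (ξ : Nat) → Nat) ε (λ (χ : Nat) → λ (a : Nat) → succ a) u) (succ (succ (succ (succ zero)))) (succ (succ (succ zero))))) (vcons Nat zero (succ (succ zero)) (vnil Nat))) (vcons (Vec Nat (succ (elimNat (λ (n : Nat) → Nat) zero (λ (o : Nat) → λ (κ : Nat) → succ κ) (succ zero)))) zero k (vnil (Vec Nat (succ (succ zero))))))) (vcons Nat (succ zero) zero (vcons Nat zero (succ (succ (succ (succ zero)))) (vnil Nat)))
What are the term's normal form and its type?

reduced normal form:
  refl (Vec (Vec Nat (succ (succ zero))) (succ (succ zero))) (vcons (Vec Nat (succ (succ zero))) (succ zero) (vcons Nat (succ zero) (succ (succ (succ (succ (succ (succ (succ (succ zero)))))))) (vcons Nat zero (succ (succ zero)) (vnil Nat))) (vcons (Vec Nat (succ (succ zero))) zero (vcons Nat (succ zero) zero (vcons Nat zero (succ (succ (succ (succ zero)))) (vnil Nat))) (vnil (Vec Nat (succ (succ zero))))))
type:
  Eq (Vec (Vec Nat (succ (succ zero))) (succ (succ zero))) (vcons (Vec Nat (succ (succ zero))) (succ zero) (vcons Nat (succ zero) (succ (succ (succ (succ (succ (succ (succ (succ zero)))))))) (vcons Nat zero (succ (succ zero)) (vnil Nat))) (vcons (Vec Nat (succ (succ zero))) zero (vcons Nat (succ zero) zero (vcons Nat zero (succ (succ (succ (succ zero)))) (vnil Nat))) (vnil (Vec Nat (succ (succ zero)))))) (vcons (Vec Nat (succ (succ zero))) (succ zero) (vcons Nat (succ zero) (succ (succ (succ (succ (succ (succ (succ (succ zero)))))))) (vcons Nat zero (succ (succ zero)) (vnil Nat))) (vcons (Vec Nat (succ (succ zero))) zero (vcons Nat (succ zero) zero (vcons Nat zero (succ (succ (succ (succ zero)))) (vnil Nat))) (vnil (Vec Nat (succ (succ zero))))))
observation: 17 normal-order steps normalize the term, beginning with a beta-redex.


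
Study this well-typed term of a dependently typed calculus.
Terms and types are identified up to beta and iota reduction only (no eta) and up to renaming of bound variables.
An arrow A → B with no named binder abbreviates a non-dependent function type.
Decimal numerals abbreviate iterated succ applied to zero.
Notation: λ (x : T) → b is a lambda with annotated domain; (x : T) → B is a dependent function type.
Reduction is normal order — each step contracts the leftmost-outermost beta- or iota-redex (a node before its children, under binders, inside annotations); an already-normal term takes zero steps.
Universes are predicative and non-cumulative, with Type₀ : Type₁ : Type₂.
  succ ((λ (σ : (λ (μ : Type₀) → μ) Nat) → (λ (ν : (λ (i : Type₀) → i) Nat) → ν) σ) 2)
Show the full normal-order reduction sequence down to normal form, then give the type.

normal-order reduction sequence:
  succ ((λ (σ : (λ (μ : Type₀) → μ) Nat) → (λ (ν : (λ (i : Type₀) → i) Nat) → ν) σ) 2)
  ~> succ ((λ (σ : (λ (μ : Type₀) → μ) Nat) → σ) 2)
  ~> 3
type:
  Nat


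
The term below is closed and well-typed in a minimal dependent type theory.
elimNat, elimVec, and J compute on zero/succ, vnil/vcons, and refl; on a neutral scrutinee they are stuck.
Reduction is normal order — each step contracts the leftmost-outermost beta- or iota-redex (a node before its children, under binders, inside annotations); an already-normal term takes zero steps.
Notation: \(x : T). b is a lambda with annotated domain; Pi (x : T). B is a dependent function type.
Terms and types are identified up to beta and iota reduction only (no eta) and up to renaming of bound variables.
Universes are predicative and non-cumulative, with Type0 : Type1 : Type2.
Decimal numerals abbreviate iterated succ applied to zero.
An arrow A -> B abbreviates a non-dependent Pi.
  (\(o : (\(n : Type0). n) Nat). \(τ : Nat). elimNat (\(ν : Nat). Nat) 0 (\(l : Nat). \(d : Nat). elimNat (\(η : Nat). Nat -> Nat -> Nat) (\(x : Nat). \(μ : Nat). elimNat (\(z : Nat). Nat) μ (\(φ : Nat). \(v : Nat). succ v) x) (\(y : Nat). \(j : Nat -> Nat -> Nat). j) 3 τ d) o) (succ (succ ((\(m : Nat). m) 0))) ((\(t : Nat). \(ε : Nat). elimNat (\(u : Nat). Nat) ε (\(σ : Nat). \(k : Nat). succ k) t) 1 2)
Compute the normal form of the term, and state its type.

reduced normal form:
  6
inferred type:
  Nat
observation: the term reaches its normal form after 94 normal-order steps.


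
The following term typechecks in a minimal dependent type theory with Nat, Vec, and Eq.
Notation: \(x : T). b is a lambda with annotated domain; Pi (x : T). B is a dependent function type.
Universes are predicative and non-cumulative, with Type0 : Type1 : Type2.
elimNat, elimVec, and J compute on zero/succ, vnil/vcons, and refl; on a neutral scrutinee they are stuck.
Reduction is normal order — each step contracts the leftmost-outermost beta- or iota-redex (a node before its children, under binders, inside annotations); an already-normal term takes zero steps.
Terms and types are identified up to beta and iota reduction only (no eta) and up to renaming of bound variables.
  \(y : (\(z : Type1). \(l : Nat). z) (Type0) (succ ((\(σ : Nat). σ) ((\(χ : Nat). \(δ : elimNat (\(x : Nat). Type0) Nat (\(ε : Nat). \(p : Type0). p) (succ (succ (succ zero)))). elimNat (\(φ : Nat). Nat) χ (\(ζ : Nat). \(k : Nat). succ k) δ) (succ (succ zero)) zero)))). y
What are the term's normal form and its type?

reduced normal form:
  \(y : Type0). y
the term's type:
  Pi (y : Type0). Type0


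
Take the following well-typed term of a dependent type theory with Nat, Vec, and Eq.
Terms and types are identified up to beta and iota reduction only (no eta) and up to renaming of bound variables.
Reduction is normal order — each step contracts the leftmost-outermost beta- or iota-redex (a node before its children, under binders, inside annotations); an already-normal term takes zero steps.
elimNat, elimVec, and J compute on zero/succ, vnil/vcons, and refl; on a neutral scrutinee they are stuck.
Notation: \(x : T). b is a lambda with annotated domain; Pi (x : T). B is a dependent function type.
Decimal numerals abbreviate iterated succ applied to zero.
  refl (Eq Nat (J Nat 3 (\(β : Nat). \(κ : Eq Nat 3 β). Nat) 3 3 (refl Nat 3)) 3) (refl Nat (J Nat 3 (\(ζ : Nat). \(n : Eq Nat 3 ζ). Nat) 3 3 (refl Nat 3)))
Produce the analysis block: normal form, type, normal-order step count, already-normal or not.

reduced normal form:
  refl (Eq Nat 3 3) (refl Nat 3)
inferred type:
  Eq (Eq Nat 3 3) (refl Nat 3) (refl Nat 3)
normal-order step count: 2
already normal: no
first redex: a J iota-redex


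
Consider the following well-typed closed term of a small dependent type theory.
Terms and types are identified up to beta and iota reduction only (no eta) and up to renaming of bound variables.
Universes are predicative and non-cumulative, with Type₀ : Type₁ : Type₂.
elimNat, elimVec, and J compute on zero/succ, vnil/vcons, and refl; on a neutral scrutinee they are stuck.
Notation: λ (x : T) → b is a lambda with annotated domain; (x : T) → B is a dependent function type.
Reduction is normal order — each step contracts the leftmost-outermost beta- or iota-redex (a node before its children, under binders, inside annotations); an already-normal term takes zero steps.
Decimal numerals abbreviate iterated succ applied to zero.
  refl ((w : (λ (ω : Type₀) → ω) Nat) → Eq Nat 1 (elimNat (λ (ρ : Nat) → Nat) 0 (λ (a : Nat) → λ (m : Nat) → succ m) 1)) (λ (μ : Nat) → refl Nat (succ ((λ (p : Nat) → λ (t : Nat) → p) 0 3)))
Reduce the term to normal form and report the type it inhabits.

normal form:
  refl ((w : Nat) → Eq Nat 1 1) (λ (ω : Nat) → refl Nat 1)
the term's type:
  Eq ((w : Nat) → Eq Nat 1 1) (λ (ω : Nat) → refl Nat 1) (λ (ρ : Nat) → refl Nat 1)
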